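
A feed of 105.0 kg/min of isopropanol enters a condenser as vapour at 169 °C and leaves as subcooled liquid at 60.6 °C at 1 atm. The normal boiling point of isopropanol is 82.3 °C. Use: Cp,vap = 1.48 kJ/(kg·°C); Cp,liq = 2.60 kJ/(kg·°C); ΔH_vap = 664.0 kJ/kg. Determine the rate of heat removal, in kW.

vapour 169→82.3 °C: -128.32 kJ/kg
condensation at 82.3 °C: -664 kJ/kg
liquid 82.3→60.6 °C: -56.42 kJ/kg
Δh = -128.32 + -664 + -56.42 = -848.74 kJ/kg
Q = ṁ·Δh = 105.0 kg/min × -848.74 kJ/kg = -89117 kJ/min
|Q| = 1485.3 kW

Q_c = 1490 kW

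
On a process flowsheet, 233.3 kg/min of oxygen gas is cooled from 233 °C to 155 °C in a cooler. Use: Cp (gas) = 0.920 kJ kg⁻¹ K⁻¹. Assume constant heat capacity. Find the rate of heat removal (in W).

Q = ṁ·Cp·ΔT = 233.3 × 0.920 × (155 − 233) = -16742 kJ/min
Converting: 16742 / 60 s = 279.03 kW
Cooling duty = 279030 W

Q_c = 279000 W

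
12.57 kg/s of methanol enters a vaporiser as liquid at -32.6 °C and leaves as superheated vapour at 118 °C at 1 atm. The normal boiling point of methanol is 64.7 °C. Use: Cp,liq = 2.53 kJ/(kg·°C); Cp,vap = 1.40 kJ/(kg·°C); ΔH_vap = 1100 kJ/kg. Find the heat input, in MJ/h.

Q = 64300 MJ/h

liquid -32.6→64.7 °C: 246.17 kJ/kg
vaporisation at 64.7 °C: 1100 kJ/kg
vapour 64.7→118 °C: 74.62 kJ/kg
Δh = 246.17 + 1100 + 74.62 = 1420.8 kJ/kg
Q = ṁ·Δh = 12.57 kg/s × 1420.8 kJ/kg = 17859 kJ/s
|Q| = 17859 kW = 64294 MJ/h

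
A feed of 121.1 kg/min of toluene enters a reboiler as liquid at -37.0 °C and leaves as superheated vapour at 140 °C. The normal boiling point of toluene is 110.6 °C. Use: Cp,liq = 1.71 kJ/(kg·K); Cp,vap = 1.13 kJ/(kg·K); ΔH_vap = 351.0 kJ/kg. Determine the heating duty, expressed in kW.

liquid -37.0→110.6 °C: 252.4 kJ/kg
vaporisation at 110.6 °C: 351 kJ/kg
vapour 110.6→140 °C: 33.222 kJ/kg
Δh = 252.4 + 351 + 33.222 = 636.62 kJ/kg
Q = ṁ·Δh = 121.1 kg/min × 636.62 kJ/kg = 77094 kJ/min
|Q| = 1284.9 kW

Q = 1280 kW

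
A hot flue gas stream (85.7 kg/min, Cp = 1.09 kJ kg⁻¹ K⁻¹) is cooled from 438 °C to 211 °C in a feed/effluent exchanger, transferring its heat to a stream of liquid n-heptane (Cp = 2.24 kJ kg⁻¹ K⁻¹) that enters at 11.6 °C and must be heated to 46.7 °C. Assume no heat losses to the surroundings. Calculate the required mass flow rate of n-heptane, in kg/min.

ṁ_c = 270 kg/min

Heat released by hot stream: Q = 85.7 × 1.09 × (438 − 211) = 21205 kJ/min
Energy balance on cold side (adiabatic exchanger): Q = ṁ_c·Cp_c·(T_c,out − T_c,in)
ṁ_c = 21205 / [2.24 × (46.7 − 11.6)] = 269.7 kg/min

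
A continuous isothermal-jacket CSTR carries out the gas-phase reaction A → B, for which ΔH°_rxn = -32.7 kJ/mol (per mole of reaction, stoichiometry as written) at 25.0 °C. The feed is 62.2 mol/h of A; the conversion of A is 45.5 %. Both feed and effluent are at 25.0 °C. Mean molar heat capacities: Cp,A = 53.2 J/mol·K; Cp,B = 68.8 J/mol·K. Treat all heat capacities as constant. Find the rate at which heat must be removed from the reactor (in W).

Extent of reaction ξ = 0.455 × 62.2 = 28.301 mol/h
Reaction term: ξ·ΔH°_rxn = 28.301 × -32.7 = -925.44 kJ/h
Q = ΔH = -925.44 kJ/h = -0.25707 kW
Heat removed = 257.07 W

Q_out = 257 W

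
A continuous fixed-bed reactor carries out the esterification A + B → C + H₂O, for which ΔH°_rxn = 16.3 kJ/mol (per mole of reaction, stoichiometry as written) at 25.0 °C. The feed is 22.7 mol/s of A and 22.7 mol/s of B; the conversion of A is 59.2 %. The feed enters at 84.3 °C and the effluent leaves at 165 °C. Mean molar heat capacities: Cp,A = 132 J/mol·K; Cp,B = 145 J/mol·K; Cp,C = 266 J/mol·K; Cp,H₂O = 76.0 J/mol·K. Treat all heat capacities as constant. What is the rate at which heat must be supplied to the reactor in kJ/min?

Q_in = 50900 kJ/min

Extent of reaction ξ = 0.592 × 22.7 = 13.438 mol/s
Reaction term: ξ·ΔH°_rxn = 13.438 × 16.3 = 219.05 kJ/s
Sensible, feed 84.3→25 °C: -372.87 kJ/s
Outlet flows (mol/s): A 9.2616, B 9.2616, C 13.438, H₂O 13.438
Sensible, products 25→165 °C: 1002.6 kJ/s
Q = ΔH = 848.77 kJ/s = 848.77 kW
Heat supplied = 50926 kJ/min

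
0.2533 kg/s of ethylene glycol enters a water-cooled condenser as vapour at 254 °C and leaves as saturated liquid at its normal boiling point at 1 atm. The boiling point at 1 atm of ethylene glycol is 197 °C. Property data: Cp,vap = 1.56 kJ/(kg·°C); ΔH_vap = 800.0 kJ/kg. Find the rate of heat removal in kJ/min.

vapour 254→197 °C: -88.92 kJ/kg
condensation at 197 °C: -800 kJ/kg
Δh = -88.92 + -800 = -888.92 kJ/kg
Q = ṁ·Δh = 0.2533 kg/s × -888.92 kJ/kg = -225.16 kJ/s
|Q| = 225.16 kW = 13510 kJ/min

Q_c = 13500 kJ/min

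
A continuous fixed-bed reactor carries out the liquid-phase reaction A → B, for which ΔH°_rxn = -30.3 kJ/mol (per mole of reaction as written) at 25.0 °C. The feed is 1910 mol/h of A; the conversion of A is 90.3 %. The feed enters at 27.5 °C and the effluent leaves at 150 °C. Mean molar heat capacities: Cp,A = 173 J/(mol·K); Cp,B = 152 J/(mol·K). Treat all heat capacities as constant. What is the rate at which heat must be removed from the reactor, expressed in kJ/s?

Q_out = 4.53 kJ/s

Extent of reaction ξ = 0.903 × 1910 = 1724.7 mol/h
Reaction term: ξ·ΔH°_rxn = 1724.7 × -30.3 = -52259 kJ/h
Sensible, feed 27.5→25 °C: -826.08 kJ/h
Outlet flows (mol/h): A 185.27, B 1724.7
Sensible, products 25→150 °C: 36776 kJ/h
Q = ΔH = -16309 kJ/h = -4.5303 kW
Heat removed = 4.5303 kJ/s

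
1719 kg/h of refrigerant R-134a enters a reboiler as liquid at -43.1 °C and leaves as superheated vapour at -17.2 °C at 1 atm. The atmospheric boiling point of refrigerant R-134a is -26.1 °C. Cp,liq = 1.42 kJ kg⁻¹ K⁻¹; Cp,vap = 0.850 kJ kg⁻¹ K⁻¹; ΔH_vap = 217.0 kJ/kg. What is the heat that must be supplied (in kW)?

liquid -43.1→-26.1 °C: 24.14 kJ/kg
vaporisation at -26.1 °C: 217 kJ/kg
vapour -26.1→-17.2 °C: 7.565 kJ/kg
Δh = 24.14 + 217 + 7.565 = 248.71 kJ/kg
Q = ṁ·Δh = 1719 kg/h × 248.71 kJ/kg = 427520 kJ/h
|Q| = 118.76 kW

Q = 119 kW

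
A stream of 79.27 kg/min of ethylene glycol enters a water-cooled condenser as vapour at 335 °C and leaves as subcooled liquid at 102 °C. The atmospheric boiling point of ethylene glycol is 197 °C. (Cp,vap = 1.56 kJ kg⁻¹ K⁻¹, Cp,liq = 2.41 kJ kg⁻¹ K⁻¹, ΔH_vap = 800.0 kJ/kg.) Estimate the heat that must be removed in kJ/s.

Q_c = 1640 kJ/s

vapour 335→197 °C: -215.28 kJ/kg
condensation at 197 °C: -800 kJ/kg
liquid 197→102 °C: -228.95 kJ/kg
Δh = -215.28 + -800 + -228.95 = -1244.2 kJ/kg
Q = ṁ·Δh = 79.27 kg/min × -1244.2 kJ/kg = -98630 kJ/min
|Q| = 1643.8 kW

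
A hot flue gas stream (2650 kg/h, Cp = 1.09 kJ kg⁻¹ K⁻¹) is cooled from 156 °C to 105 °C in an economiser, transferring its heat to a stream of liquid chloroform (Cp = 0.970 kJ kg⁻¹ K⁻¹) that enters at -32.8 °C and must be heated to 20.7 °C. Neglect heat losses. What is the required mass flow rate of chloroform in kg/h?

Heat released by hot stream: Q = 2650 × 1.09 × (156 − 105) = 147310 kJ/h
Energy balance on cold side (adiabatic exchanger): Q = ṁ_c·Cp_c·(T_c,out − T_c,in)
ṁ_c = 147310 / [0.970 × (20.7 − -32.8)] = 2838.7 kg/h

ṁ_c = 2840 kg/h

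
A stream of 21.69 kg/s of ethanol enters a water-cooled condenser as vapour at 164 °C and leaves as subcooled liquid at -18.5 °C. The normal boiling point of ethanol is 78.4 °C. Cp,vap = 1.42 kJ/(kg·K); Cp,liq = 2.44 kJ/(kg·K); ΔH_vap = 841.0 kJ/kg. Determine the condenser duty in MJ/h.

vapour 164→78.4 °C: -121.55 kJ/kg
condensation at 78.4 °C: -841 kJ/kg
liquid 78.4→-18.5 °C: -236.44 kJ/kg
Δh = -121.55 + -841 + -236.44 = -1199 kJ/kg
Q = ṁ·Δh = 21.69 kg/s × -1199 kJ/kg = -26006 kJ/s
|Q| = 26006 kW = 93622 MJ/h

Q_c = 93600 MJ/h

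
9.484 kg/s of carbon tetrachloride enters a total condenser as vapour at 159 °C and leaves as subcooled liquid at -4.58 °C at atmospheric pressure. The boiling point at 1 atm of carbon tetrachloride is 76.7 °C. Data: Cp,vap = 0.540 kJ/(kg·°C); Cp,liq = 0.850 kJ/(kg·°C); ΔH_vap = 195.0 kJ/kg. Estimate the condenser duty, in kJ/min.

Q_c = 176000 kJ/min

vapour 159→76.7 °C: -44.442 kJ/kg
condensation at 76.7 °C: -195 kJ/kg
liquid 76.7→-4.58 °C: -69.088 kJ/kg
Δh = -44.442 + -195 + -69.088 = -308.53 kJ/kg
Q = ṁ·Δh = 9.484 kg/s × -308.53 kJ/kg = -2926.1 kJ/s
|Q| = 2926.1 kW = 175570 kJ/min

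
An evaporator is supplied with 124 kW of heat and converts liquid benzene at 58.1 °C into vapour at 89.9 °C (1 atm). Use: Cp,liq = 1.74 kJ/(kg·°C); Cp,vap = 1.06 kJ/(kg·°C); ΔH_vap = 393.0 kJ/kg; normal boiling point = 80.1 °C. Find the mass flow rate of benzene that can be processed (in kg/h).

ṁ = 1010 kg/h

Δh = 1.74×(80.1−58.1) + 393.0 + 1.06×(89.9−80.1) = 441.67 kJ/kg
Q = 124 kW = 124 kJ/s = 446400 kJ/h
ṁ = Q/Δh = 446400 / 441.67 = 1010.7 kg/h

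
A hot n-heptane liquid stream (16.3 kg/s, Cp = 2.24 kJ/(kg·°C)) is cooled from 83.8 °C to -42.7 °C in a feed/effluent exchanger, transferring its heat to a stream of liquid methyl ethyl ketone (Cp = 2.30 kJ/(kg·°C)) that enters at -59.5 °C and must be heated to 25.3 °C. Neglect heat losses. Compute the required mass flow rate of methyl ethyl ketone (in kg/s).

Heat released by hot stream: Q = 16.3 × 2.24 × (83.8 − -42.7) = 4618.8 kJ/s
Energy balance on cold side (adiabatic exchanger): Q = ṁ_c·Cp_c·(T_c,out − T_c,in)
ṁ_c = 4618.8 / [2.30 × (25.3 − -59.5)] = 23.681 kg/s

ṁ_c = 23.7 kg/s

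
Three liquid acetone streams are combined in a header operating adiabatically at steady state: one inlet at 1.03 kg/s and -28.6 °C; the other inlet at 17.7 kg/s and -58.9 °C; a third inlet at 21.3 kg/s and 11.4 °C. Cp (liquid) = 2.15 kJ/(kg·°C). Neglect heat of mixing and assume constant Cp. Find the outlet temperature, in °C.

T_out = -20.7 °C

No heat crosses the boundary, so H_out = H_in.
T_out = Σ ṁᵢCp,ᵢTᵢ / Σ ṁᵢCp,ᵢ
      = -1782.7 / 86.064 = -20.714 °C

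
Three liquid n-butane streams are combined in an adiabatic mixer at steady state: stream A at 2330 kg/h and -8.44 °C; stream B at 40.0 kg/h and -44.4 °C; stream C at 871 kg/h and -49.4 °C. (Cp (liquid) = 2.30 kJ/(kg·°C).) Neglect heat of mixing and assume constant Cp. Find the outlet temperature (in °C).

Adiabatic, steady state ⇒ Σ ṁᵢCp,ᵢ(T_out − Tᵢ) = 0
T_out = Σ ṁᵢCp,ᵢTᵢ / Σ ṁᵢCp,ᵢ
      = -148280 / 7454.3 = -19.892 °C

T_out = -19.9 °C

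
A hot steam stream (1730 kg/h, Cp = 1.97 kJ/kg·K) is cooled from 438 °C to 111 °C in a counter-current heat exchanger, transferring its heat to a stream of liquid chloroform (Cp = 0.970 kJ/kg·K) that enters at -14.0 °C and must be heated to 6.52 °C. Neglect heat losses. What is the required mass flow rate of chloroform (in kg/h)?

ṁ_c = 56000 kg/h

Heat released by hot stream: Q = 1730 × 1.97 × (438 − 111) = 1.1144e+06 kJ/h
Energy balance on cold side (adiabatic exchanger): Q = ṁ_c·Cp_c·(T_c,out − T_c,in)
ṁ_c = 1.1144e+06 / [0.970 × (6.52 − -14.0)] = 55990 kg/h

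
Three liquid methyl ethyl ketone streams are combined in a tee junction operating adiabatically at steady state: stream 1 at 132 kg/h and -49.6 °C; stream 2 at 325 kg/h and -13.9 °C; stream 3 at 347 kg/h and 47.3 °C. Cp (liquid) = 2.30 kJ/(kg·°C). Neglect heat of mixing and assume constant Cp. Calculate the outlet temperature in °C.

Adiabatic, steady state ⇒ Σ ṁᵢCp,ᵢ(T_out − Tᵢ) = 0
T_out = Σ ṁᵢCp,ᵢTᵢ / Σ ṁᵢCp,ᵢ
      = 12301 / 1849.2 = 6.6522 °C

T_out = 6.65 °C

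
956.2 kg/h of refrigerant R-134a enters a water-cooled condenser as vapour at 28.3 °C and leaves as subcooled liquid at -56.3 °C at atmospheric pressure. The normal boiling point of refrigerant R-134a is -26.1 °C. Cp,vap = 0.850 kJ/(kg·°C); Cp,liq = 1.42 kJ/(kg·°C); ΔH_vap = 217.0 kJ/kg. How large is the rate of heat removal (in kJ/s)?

Q_c = 81.3 kJ/s

vapour 28.3→-26.1 °C: -46.24 kJ/kg
condensation at -26.1 °C: -217 kJ/kg
liquid -26.1→-56.3 °C: -42.884 kJ/kg
Δh = -46.24 + -217 + -42.884 = -306.12 kJ/kg
Q = ṁ·Δh = 956.2 kg/h × -306.12 kJ/kg = -292720 kJ/h
|Q| = 81.31 kW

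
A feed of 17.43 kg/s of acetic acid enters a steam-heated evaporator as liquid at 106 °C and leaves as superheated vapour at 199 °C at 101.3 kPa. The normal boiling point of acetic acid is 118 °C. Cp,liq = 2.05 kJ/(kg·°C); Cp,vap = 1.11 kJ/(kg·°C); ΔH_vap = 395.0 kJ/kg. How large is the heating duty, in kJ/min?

liquid 106→118 °C: 24.6 kJ/kg
vaporisation at 118 °C: 395 kJ/kg
vapour 118→199 °C: 89.91 kJ/kg
Δh = 24.6 + 395 + 89.91 = 509.51 kJ/kg
Q = ṁ·Δh = 17.43 kg/s × 509.51 kJ/kg = 8880.8 kJ/s
|Q| = 8880.8 kW = 532850 kJ/min

Q = 533000 kJ/min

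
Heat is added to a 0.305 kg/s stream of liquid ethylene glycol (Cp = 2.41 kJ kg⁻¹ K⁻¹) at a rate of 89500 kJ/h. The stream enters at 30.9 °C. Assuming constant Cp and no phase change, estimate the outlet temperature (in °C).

Q = 89500 kJ/h = 24.861 kJ/s
ΔT = Q/(ṁ·Cp) = 24.861/(0.305×2.41) = 33.822 K
T_out = 30.9 + 33.822 = 64.722 °C

T_out = 64.7 °C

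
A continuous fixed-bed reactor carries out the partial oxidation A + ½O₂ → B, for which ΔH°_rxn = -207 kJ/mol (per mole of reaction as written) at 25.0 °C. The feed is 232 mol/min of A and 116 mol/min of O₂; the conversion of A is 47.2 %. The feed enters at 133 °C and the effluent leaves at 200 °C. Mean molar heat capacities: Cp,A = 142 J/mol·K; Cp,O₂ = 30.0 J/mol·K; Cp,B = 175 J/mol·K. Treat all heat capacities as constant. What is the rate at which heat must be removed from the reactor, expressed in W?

Q_out = 331000 W

Extent of reaction ξ = 0.472 × 232 = 109.5 mol/min
Reaction term: ξ·ΔH°_rxn = 109.5 × -207 = -22667 kJ/min
Sensible, feed 133→25 °C: -3933.8 kJ/min
Outlet flows (mol/min): A 122.5, O₂ 61.248, B 109.5
Sensible, products 25→200 °C: 6719.1 kJ/min
Q = ΔH = -19882 kJ/min = -331.37 kW
Heat removed = 331370 W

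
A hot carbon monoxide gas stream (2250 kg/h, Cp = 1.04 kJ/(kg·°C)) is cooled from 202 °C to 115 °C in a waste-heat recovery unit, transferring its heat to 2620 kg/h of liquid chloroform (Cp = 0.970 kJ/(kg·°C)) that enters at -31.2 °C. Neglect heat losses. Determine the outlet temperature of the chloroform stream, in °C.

T_c,out = 48.9 °C

Heat released by hot stream: Q = 2250 × 1.04 × (202 − 115) = 203580 kJ/h
Energy balance on cold side (adiabatic exchanger): Q = ṁ_c·Cp_c·(T_c,out − T_c,in)
T_c,out = -31.2 + 203580/(2620 × 0.970) = 48.905 °C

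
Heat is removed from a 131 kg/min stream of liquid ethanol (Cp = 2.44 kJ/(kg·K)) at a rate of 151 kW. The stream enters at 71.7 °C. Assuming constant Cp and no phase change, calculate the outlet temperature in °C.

Q = 151 kW = 9060 kJ/min
ΔT = Q/(ṁ·Cp) = 9060/(131×2.44) = 28.344 K
T_out = 71.7 − 28.344 = 43.356 °C

T_out = 43.4 °C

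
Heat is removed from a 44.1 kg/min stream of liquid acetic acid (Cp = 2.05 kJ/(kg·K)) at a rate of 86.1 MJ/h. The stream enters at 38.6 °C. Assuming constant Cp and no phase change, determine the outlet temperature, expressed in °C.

T_out = 22.7 °C

Q = 86.1 MJ/h = 1435 kJ/min
ΔT = Q/(ṁ·Cp) = 1435/(44.1×2.05) = 15.873 K
T_out = 38.6 − 15.873 = 22.727 °C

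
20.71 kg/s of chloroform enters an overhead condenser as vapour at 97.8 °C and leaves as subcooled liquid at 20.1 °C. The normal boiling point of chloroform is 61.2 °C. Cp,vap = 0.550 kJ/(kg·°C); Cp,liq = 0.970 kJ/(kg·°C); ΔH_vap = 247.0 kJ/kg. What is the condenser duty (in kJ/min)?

vapour 97.8→61.2 °C: -20.13 kJ/kg
condensation at 61.2 °C: -247 kJ/kg
liquid 61.2→20.1 °C: -39.867 kJ/kg
Δh = -20.13 + -247 + -39.867 = -307 kJ/kg
Q = ṁ·Δh = 20.71 kg/s × -307 kJ/kg = -6357.9 kJ/s
|Q| = 6357.9 kW = 381470 kJ/min

Q_c = 381000 kJ/min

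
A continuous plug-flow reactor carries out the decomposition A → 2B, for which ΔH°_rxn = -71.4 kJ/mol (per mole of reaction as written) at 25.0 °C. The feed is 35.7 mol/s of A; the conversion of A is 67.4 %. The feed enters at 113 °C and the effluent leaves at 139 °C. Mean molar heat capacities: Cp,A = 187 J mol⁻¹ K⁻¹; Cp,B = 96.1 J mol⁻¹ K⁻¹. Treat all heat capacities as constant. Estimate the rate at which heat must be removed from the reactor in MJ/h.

Q_out = 5510 MJ/h

Extent of reaction ξ = 0.674 × 35.7 = 24.062 mol/s
Reaction term: ξ·ΔH°_rxn = 24.062 × -71.4 = -1718 kJ/s
Sensible, feed 113→25 °C: -587.48 kJ/s
Outlet flows (mol/s): A 11.638, B 48.124
Sensible, products 25→139 °C: 775.32 kJ/s
Q = ΔH = -1530.2 kJ/s = -1530.2 kW
Heat removed = 5508.6 MJ/h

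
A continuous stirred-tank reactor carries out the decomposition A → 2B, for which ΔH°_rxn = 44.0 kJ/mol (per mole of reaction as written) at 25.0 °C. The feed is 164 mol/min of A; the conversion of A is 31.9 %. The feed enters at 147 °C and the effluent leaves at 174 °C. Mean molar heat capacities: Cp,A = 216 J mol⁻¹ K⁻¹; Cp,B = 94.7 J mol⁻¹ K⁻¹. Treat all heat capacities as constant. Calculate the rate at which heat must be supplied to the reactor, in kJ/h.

Q_in = 183000 kJ/h

Extent of reaction ξ = 0.319 × 164 = 52.316 mol/min
Reaction term: ξ·ΔH°_rxn = 52.316 × 44.0 = 2301.9 kJ/min
Sensible, feed 147→25 °C: -4321.7 kJ/min
Outlet flows (mol/min): A 111.68, B 104.63
Sensible, products 25→174 °C: 5070.8 kJ/min
Q = ΔH = 3051 kJ/min = 50.85 kW
Heat supplied = 183060 kJ/h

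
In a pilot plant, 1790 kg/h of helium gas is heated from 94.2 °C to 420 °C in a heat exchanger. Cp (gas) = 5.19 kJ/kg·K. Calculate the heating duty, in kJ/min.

Q = 50400 kJ/min

Q = ṁ·Cp·ΔT = 1790 × 5.19 × (420 − 94.2) = 3.0267e+06 kJ/h
Converting: 3.0267e+06 / 3600 s = 840.75 kW
Heating duty = 50445 kJ/min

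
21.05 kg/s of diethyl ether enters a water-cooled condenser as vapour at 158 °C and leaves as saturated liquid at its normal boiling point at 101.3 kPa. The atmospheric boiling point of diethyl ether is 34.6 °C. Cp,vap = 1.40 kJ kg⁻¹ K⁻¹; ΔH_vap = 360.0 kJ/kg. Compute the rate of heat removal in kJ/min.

vapour 158→34.6 °C: -172.76 kJ/kg
condensation at 34.6 °C: -360 kJ/kg
Δh = -172.76 + -360 = -532.76 kJ/kg
Q = ṁ·Δh = 21.05 kg/s × -532.76 kJ/kg = -11215 kJ/s
|Q| = 11215 kW = 672880 kJ/min

Q_c = 673000 kJ/min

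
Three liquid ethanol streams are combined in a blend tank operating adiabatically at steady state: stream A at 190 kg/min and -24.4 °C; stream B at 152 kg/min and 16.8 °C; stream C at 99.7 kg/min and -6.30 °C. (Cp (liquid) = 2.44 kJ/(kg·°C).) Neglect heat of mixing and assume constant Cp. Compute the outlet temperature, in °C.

Energy balance with Q = 0: Σ ṁᵢCp,ᵢ(T_out − Tᵢ) = 0
T_out = Σ ṁᵢCp,ᵢTᵢ / Σ ṁᵢCp,ᵢ
      = -6613.6 / 1077.7 = -6.1365 °C

T_out = -6.14 °C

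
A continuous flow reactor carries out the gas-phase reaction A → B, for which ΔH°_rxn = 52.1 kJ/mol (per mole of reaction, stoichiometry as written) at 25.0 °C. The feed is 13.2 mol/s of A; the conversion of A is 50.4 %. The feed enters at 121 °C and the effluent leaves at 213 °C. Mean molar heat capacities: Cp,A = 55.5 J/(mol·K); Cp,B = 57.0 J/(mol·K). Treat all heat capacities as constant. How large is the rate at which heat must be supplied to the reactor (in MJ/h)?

Extent of reaction ξ = 0.504 × 13.2 = 6.6528 mol/s
Reaction term: ξ·ΔH°_rxn = 6.6528 × 52.1 = 346.61 kJ/s
Sensible, feed 121→25 °C: -70.33 kJ/s
Outlet flows (mol/s): A 6.5472, B 6.6528
Sensible, products 25→213 °C: 139.6 kJ/s
Q = ΔH = 415.89 kJ/s = 415.89 kW
Heat supplied = 1497.2 MJ/h

Q_in = 1500 MJ/h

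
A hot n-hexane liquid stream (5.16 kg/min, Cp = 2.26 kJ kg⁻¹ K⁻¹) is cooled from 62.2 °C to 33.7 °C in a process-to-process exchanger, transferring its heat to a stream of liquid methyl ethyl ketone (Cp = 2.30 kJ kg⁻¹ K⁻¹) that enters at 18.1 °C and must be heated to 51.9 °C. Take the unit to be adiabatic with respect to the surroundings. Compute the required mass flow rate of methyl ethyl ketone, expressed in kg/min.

ṁ_c = 4.28 kg/min

Heat released by hot stream: Q = 5.16 × 2.26 × (62.2 − 33.7) = 332.36 kJ/min
Energy balance on cold side (adiabatic exchanger): Q = ṁ_c·Cp_c·(T_c,out − T_c,in)
ṁ_c = 332.36 / [2.30 × (51.9 − 18.1)] = 4.2752 kg/min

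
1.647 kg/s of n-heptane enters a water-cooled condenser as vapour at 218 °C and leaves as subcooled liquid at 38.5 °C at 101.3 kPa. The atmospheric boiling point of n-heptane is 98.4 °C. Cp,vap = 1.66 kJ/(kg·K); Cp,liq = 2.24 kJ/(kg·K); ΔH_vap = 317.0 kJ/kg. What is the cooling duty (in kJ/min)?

vapour 218→98.4 °C: -198.54 kJ/kg
condensation at 98.4 °C: -317 kJ/kg
liquid 98.4→38.5 °C: -134.18 kJ/kg
Δh = -198.54 + -317 + -134.18 = -649.71 kJ/kg
Q = ṁ·Δh = 1.647 kg/s × -649.71 kJ/kg = -1070.1 kJ/s
|Q| = 1070.1 kW = 64205 kJ/min

Q_c = 64200 kJ/min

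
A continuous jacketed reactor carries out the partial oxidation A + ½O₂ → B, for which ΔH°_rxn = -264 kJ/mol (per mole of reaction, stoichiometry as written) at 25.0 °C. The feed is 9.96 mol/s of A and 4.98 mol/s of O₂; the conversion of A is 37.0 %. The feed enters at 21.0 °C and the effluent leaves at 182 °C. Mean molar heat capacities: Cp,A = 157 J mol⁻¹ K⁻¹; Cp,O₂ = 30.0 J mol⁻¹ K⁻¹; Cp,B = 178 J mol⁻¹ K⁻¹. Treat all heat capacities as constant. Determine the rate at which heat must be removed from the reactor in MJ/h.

Q_out = 2500 MJ/h

Extent of reaction ξ = 0.370 × 9.96 = 3.6852 mol/s
Reaction term: ξ·ΔH°_rxn = 3.6852 × -264 = -972.89 kJ/s
Sensible, feed 21.0→25 °C: 6.8525 kJ/s
Outlet flows (mol/s): A 6.2748, O₂ 3.1374, B 3.6852
Sensible, products 25→182 °C: 272.43 kJ/s
Q = ΔH = -693.61 kJ/s = -693.61 kW
Heat removed = 2497 MJ/h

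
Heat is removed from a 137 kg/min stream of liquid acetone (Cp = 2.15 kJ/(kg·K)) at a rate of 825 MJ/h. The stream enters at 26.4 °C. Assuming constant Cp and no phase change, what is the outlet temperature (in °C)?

Q = 825 MJ/h = 13750 kJ/min
ΔT = Q/(ṁ·Cp) = 13750/(137×2.15) = 46.681 K
T_out = 26.4 − 46.681 = -20.281 °C

T_out = -20.3 °C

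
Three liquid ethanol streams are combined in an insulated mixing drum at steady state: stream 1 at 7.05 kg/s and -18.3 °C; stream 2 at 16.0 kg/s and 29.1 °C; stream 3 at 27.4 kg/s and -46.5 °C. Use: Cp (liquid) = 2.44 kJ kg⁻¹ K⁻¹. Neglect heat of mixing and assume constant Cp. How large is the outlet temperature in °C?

T_out = -18.6 °C

Energy balance with Q = 0: Σ ṁᵢCp,ᵢ(T_out − Tᵢ) = 0
T_out = Σ ṁᵢCp,ᵢTᵢ / Σ ṁᵢCp,ᵢ
      = -2287.5 / 123.1 = -18.583 °C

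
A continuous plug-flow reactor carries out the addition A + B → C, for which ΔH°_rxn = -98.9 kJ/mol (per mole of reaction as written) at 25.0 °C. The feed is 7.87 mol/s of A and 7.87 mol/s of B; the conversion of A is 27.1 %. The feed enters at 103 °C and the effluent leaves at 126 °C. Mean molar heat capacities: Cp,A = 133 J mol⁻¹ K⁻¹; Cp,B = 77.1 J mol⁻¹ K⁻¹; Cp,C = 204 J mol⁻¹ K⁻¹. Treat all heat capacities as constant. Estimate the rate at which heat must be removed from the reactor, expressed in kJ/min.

Extent of reaction ξ = 0.271 × 7.87 = 2.1328 mol/s
Reaction term: ξ·ΔH°_rxn = 2.1328 × -98.9 = -210.93 kJ/s
Sensible, feed 103→25 °C: -128.97 kJ/s
Outlet flows (mol/s): A 5.7372, B 5.7372, C 2.1328
Sensible, products 25→126 °C: 165.69 kJ/s
Q = ΔH = -174.21 kJ/s = -174.21 kW
Heat removed = 10453 kJ/min

Q_out = 10500 kJ/min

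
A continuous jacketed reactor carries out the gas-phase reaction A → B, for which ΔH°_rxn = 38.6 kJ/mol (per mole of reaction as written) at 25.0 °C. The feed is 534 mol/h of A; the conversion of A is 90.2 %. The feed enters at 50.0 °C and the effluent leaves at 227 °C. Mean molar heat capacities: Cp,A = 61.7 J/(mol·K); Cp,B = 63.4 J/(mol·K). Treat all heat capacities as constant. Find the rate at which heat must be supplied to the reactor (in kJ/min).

Q_in = 410 kJ/min

Extent of reaction ξ = 0.902 × 534 = 481.67 mol/h
Reaction term: ξ·ΔH°_rxn = 481.67 × 38.6 = 18592 kJ/h
Sensible, feed 50.0→25 °C: -823.7 kJ/h
Outlet flows (mol/h): A 52.332, B 481.67
Sensible, products 25→227 °C: 6820.9 kJ/h
Q = ΔH = 24590 kJ/h = 6.8304 kW
Heat supplied = 409.83 kJ/min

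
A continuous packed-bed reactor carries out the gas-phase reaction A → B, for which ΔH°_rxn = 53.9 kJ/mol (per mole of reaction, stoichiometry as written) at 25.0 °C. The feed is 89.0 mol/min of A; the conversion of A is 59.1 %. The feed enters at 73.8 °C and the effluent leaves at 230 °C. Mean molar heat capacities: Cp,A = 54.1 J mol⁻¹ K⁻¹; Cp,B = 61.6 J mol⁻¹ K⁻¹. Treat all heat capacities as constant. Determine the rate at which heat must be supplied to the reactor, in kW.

Q_in = 61.1 kW

Extent of reaction ξ = 0.591 × 89.0 = 52.599 mol/min
Reaction term: ξ·ΔH°_rxn = 52.599 × 53.9 = 2835.1 kJ/min
Sensible, feed 73.8→25 °C: -234.97 kJ/min
Outlet flows (mol/min): A 36.401, B 52.599
Sensible, products 25→230 °C: 1067.9 kJ/min
Q = ΔH = 3668 kJ/min = 61.134 kW
Heat supplied = 61.134 kW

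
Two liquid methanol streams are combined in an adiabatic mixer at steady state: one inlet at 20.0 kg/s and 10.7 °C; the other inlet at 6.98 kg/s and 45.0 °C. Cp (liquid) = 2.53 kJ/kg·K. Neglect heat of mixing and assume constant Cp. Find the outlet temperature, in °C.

T_out = 19.6 °C

Adiabatic, steady state ⇒ Σ ṁᵢCp,ᵢ(T_out − Tᵢ) = 0
Σ ṁᵢCp,ᵢTᵢ = 20.0×2.53×10.7 + 6.98×2.53×45.0 = 1336.1
Σ ṁᵢCp,ᵢ = 20.0×2.53 + 6.98×2.53 = 68.259
T_out = 1336.1 / 68.259 = 19.574 °C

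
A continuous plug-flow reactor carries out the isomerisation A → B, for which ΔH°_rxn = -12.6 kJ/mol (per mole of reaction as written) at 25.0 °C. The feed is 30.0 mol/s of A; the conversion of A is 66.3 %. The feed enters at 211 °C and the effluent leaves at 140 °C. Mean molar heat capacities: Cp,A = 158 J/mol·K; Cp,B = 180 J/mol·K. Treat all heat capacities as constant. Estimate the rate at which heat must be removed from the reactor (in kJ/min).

Extent of reaction ξ = 0.663 × 30.0 = 19.89 mol/s
Reaction term: ξ·ΔH°_rxn = 19.89 × -12.6 = -250.61 kJ/s
Sensible, feed 211→25 °C: -881.64 kJ/s
Outlet flows (mol/s): A 10.11, B 19.89
Sensible, products 25→140 °C: 595.42 kJ/s
Q = ΔH = -536.83 kJ/s = -536.83 kW
Heat removed = 32210 kJ/min

Q_out = 32200 kJ/min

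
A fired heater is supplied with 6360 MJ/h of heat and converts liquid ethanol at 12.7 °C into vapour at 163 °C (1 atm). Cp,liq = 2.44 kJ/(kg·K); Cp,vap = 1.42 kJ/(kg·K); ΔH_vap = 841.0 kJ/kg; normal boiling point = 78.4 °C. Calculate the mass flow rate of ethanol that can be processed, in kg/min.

ṁ = 94.5 kg/min

Δh = 2.44×(78.4−12.7) + 841.0 + 1.42×(163−78.4) = 1121.4 kJ/kg
Q = 6360 MJ/h = 1766.7 kJ/s = 106000 kJ/min
ṁ = Q/Δh = 106000 / 1121.4 = 94.521 kg/min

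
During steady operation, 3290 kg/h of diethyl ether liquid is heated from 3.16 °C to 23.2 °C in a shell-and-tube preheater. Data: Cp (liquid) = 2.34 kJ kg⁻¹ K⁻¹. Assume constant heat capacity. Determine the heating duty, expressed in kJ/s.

Q = ṁ·Cp·ΔT = 3290 × 2.34 × (23.2 − 3.16) = 154280 kJ/h
Converting: 154280 / 3600 s = 42.856 kW

Q = 42.9 kJ/s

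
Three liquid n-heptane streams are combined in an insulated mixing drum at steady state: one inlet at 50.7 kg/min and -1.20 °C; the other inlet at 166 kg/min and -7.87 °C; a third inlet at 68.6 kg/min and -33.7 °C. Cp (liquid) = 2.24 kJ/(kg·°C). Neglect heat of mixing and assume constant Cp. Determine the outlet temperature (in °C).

No heat crosses the boundary, so H_out = H_in.
T_out = Σ ṁᵢCp,ᵢTᵢ / Σ ṁᵢCp,ᵢ
      = -8241.1 / 639.07 = -12.895 °C

T_out = -12.9 °C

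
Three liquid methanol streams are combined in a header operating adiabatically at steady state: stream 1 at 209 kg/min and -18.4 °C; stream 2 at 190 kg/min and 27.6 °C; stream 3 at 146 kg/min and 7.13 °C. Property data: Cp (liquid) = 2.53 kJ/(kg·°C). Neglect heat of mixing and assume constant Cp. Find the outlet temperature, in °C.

T_out = 4.48 °C

Energy balance with Q = 0: Σ ṁᵢCp,ᵢ(T_out − Tᵢ) = 0
T_out = Σ ṁᵢCp,ᵢTᵢ / Σ ṁᵢCp,ᵢ
      = 6171.6 / 1378.8 = 4.4759 °C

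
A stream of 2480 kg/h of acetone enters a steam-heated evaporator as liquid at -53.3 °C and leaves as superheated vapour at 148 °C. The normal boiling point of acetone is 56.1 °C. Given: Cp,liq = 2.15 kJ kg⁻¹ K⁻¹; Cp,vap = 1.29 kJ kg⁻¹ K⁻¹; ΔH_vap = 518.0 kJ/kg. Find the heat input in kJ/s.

Q = 601 kJ/s

liquid -53.3→56.1 °C: 235.21 kJ/kg
vaporisation at 56.1 °C: 518 kJ/kg
vapour 56.1→148 °C: 118.55 kJ/kg
Δh = 235.21 + 518 + 118.55 = 871.76 kJ/kg
Q = ṁ·Δh = 2480 kg/h × 871.76 kJ/kg = 2.162e+06 kJ/h
|Q| = 600.55 kW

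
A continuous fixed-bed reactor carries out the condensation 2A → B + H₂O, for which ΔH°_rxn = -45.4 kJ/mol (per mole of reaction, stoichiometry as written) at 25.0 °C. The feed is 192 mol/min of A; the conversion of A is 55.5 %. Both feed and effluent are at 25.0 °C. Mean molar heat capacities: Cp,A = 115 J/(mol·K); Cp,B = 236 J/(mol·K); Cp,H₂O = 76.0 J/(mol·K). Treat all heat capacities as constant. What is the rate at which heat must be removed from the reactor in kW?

Q_out = 40.3 kW

Extent of reaction ξ = 0.555 × 192 / 2 = 53.28 mol/min
Reaction term: ξ·ΔH°_rxn = 53.28 × -45.4 = -2418.9 kJ/min
Q = ΔH = -2418.9 kJ/min = -40.315 kW
Heat removed = 40.315 kW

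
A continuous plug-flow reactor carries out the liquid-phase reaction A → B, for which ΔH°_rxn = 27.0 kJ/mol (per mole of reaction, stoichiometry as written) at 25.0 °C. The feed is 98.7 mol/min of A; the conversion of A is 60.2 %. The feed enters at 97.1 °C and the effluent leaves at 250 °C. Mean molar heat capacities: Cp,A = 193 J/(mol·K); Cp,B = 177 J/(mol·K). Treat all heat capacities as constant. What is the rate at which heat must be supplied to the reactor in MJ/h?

Extent of reaction ξ = 0.602 × 98.7 = 59.417 mol/min
Reaction term: ξ·ΔH°_rxn = 59.417 × 27.0 = 1604.3 kJ/min
Sensible, feed 97.1→25 °C: -1373.4 kJ/min
Outlet flows (mol/min): A 39.283, B 59.417
Sensible, products 25→250 °C: 4072.1 kJ/min
Q = ΔH = 4303 kJ/min = 71.716 kW
Heat supplied = 258.18 MJ/h

Q_in = 258 MJ/h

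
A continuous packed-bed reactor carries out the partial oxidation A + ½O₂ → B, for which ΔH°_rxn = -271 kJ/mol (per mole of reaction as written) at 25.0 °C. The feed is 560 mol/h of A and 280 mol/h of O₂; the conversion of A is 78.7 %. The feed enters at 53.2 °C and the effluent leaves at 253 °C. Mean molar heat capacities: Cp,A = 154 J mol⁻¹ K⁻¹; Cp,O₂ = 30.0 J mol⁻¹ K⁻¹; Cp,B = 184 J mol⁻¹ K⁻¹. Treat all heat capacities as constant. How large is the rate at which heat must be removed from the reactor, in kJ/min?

Extent of reaction ξ = 0.787 × 560 = 440.72 mol/h
Reaction term: ξ·ΔH°_rxn = 440.72 × -271 = -119440 kJ/h
Sensible, feed 53.2→25 °C: -2668.8 kJ/h
Outlet flows (mol/h): A 119.28, O₂ 59.64, B 440.72
Sensible, products 25→253 °C: 23085 kJ/h
Q = ΔH = -99019 kJ/h = -27.505 kW
Heat removed = 1650.3 kJ/min

Q_out = 1650 kJ/min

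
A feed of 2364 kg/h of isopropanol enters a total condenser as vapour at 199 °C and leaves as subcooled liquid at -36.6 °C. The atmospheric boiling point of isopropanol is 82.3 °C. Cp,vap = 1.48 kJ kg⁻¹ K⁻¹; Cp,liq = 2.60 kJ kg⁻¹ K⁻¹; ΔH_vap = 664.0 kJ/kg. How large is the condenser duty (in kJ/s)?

Q_c = 752 kJ/s

vapour 199→82.3 °C: -172.72 kJ/kg
condensation at 82.3 °C: -664 kJ/kg
liquid 82.3→-36.6 °C: -309.14 kJ/kg
Δh = -172.72 + -664 + -309.14 = -1145.9 kJ/kg
Q = ṁ·Δh = 2364 kg/h × -1145.9 kJ/kg = -2.7088e+06 kJ/h
|Q| = 752.45 kW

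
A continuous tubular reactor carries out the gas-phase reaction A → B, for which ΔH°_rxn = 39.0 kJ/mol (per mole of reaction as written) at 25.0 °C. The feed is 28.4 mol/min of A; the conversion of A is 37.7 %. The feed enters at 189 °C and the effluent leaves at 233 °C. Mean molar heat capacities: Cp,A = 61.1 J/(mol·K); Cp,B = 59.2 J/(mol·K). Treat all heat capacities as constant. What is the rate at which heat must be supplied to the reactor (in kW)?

Q_in = 8.16 kW

Extent of reaction ξ = 0.377 × 28.4 = 10.707 mol/min
Reaction term: ξ·ΔH°_rxn = 10.707 × 39.0 = 417.57 kJ/min
Sensible, feed 189→25 °C: -284.58 kJ/min
Outlet flows (mol/min): A 17.693, B 10.707
Sensible, products 25→233 °C: 356.7 kJ/min
Q = ΔH = 489.68 kJ/min = 8.1614 kW
Heat supplied = 8.1614 kW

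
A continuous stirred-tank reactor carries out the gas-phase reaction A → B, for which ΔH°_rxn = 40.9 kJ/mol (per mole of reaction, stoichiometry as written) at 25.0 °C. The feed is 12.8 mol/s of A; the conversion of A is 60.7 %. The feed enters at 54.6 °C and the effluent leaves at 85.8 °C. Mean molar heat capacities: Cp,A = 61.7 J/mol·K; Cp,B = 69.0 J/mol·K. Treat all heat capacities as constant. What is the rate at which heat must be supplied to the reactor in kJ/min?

Q_in = 20800 kJ/min

Extent of reaction ξ = 0.607 × 12.8 = 7.7696 mol/s
Reaction term: ξ·ΔH°_rxn = 7.7696 × 40.9 = 317.78 kJ/s
Sensible, feed 54.6→25 °C: -23.377 kJ/s
Outlet flows (mol/s): A 5.0304, B 7.7696
Sensible, products 25→85.8 °C: 51.466 kJ/s
Q = ΔH = 345.87 kJ/s = 345.87 kW
Heat supplied = 20752 kJ/min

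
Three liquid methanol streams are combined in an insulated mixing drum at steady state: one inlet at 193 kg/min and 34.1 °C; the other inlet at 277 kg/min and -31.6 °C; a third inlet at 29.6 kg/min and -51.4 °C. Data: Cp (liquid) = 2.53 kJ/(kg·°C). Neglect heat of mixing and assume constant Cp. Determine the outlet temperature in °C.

Energy balance with Q = 0: Σ ṁᵢCp,ᵢ(T_out − Tᵢ) = 0
Σ ṁᵢCp,ᵢTᵢ = 193×2.53×34.1 + 277×2.53×-31.6 + 29.6×2.53×-51.4 = -9344.2
Σ ṁᵢCp,ᵢ = 193×2.53 + 277×2.53 + 29.6×2.53 = 1264
T_out = -9344.2 / 1264 = -7.3926 °C

T_out = -7.39 °C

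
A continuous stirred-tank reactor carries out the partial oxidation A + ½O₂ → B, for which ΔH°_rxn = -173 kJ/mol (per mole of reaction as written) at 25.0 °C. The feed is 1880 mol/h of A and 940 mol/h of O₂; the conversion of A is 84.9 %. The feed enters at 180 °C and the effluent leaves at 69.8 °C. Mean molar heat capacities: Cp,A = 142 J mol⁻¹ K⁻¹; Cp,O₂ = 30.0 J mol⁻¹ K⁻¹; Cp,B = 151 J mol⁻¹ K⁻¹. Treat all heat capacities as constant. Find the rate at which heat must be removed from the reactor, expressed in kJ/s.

Q_out = 85.9 kJ/s

Extent of reaction ξ = 0.849 × 1880 = 1596.1 mol/h
Reaction term: ξ·ΔH°_rxn = 1596.1 × -173 = -276130 kJ/h
Sensible, feed 180→25 °C: -45750 kJ/h
Outlet flows (mol/h): A 283.88, O₂ 141.94, B 1596.1
Sensible, products 25→69.8 °C: 12794 kJ/h
Q = ΔH = -309080 kJ/h = -85.857 kW
Heat removed = 85.857 kJ/s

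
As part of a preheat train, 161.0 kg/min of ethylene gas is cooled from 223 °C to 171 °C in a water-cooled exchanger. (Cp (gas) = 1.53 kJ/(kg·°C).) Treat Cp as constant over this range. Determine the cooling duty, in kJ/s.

Q_c = 213 kJ/s

Q = ṁ·Cp·ΔT = 161.0 × 1.53 × (171 − 223) = -12809 kJ/min
Converting: 12809 / 60 s = 213.49 kW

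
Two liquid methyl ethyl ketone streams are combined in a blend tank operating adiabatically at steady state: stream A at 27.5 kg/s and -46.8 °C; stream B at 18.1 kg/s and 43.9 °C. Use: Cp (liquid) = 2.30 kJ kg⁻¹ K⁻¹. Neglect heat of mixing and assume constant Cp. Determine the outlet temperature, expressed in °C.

T_out = -10.8 °C

Adiabatic, steady state ⇒ Σ ṁᵢCp,ᵢ(T_out − Tᵢ) = 0
Σ ṁᵢCp,ᵢTᵢ = 27.5×2.30×-46.8 + 18.1×2.30×43.9 = -1132.5
Σ ṁᵢCp,ᵢ = 27.5×2.30 + 18.1×2.30 = 104.88
T_out = -1132.5 / 104.88 = -10.798 °C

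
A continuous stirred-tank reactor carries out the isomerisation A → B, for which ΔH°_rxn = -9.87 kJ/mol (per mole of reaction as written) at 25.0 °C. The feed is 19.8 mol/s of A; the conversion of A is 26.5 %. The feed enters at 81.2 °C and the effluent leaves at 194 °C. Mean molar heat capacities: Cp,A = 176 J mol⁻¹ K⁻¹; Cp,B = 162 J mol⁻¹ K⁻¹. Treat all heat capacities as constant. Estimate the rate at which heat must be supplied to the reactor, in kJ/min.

Q_in = 19700 kJ/min

Extent of reaction ξ = 0.265 × 19.8 = 5.247 mol/s
Reaction term: ξ·ΔH°_rxn = 5.247 × -9.87 = -51.788 kJ/s
Sensible, feed 81.2→25 °C: -195.85 kJ/s
Outlet flows (mol/s): A 14.553, B 5.247
Sensible, products 25→194 °C: 576.52 kJ/s
Q = ΔH = 328.88 kJ/s = 328.88 kW
Heat supplied = 19733 kJ/min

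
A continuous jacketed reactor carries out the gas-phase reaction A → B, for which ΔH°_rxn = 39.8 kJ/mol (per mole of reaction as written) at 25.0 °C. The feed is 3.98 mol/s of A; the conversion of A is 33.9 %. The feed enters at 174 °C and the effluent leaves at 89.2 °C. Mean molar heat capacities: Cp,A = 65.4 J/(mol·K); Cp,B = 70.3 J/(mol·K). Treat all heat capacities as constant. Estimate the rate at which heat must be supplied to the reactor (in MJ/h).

Q_in = 115 MJ/h

Extent of reaction ξ = 0.339 × 3.98 = 1.3492 mol/s
Reaction term: ξ·ΔH°_rxn = 1.3492 × 39.8 = 53.699 kJ/s
Sensible, feed 174→25 °C: -38.784 kJ/s
Outlet flows (mol/s): A 2.6308, B 1.3492
Sensible, products 25→89.2 °C: 17.135 kJ/s
Q = ΔH = 32.051 kJ/s = 32.051 kW
Heat supplied = 115.38 MJ/h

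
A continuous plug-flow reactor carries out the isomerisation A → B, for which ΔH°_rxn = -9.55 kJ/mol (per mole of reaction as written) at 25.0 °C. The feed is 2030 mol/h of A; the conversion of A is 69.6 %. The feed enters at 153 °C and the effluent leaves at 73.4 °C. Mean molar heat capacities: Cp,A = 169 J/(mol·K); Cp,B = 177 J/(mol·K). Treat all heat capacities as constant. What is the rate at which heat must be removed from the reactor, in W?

Extent of reaction ξ = 0.696 × 2030 = 1412.9 mol/h
Reaction term: ξ·ΔH°_rxn = 1412.9 × -9.55 = -13493 kJ/h
Sensible, feed 153→25 °C: -43913 kJ/h
Outlet flows (mol/h): A 617.12, B 1412.9
Sensible, products 25→73.4 °C: 17152 kJ/h
Q = ΔH = -40254 kJ/h = -11.182 kW
Heat removed = 11182 W

Q_out = 11200 W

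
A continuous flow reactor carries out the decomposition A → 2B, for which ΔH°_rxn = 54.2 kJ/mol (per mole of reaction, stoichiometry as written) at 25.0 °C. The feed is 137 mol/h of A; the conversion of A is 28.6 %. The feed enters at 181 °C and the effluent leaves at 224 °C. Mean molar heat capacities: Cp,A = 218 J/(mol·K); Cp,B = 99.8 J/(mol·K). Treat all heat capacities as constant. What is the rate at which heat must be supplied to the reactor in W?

Extent of reaction ξ = 0.286 × 137 = 39.182 mol/h
Reaction term: ξ·ΔH°_rxn = 39.182 × 54.2 = 2123.7 kJ/h
Sensible, feed 181→25 °C: -4659.1 kJ/h
Outlet flows (mol/h): A 97.818, B 78.364
Sensible, products 25→224 °C: 5799.9 kJ/h
Q = ΔH = 3264.4 kJ/h = 0.90679 kW
Heat supplied = 906.79 W

Q_in = 907 W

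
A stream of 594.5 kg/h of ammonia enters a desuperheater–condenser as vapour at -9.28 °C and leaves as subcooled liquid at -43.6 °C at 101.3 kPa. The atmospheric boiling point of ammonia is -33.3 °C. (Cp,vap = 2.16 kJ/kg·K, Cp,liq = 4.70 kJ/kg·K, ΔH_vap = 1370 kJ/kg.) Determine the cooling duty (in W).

vapour -9.28→-33.3 °C: -51.883 kJ/kg
condensation at -33.3 °C: -1370 kJ/kg
liquid -33.3→-43.6 °C: -48.41 kJ/kg
Δh = -51.883 + -1370 + -48.41 = -1470.3 kJ/kg
Q = ṁ·Δh = 594.5 kg/h × -1470.3 kJ/kg = -874090 kJ/h
|Q| = 242.8 kW = 242800 W

Q_c = 243000 W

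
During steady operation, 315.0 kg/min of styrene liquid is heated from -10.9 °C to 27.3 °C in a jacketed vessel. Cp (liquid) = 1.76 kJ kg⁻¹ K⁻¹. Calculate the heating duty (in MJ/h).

Q = 1270 MJ/h

Q = ṁ·Cp·ΔT = 315.0 × 1.76 × (27.3 − -10.9) = 21178 kJ/min
Converting: 21178 / 60 s = 352.97 kW
Heating duty = 1270.7 MJ/h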